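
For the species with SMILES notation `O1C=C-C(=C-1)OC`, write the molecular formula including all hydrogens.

C5H6O2

Heavy atoms from the SMILES: 5 C, 2 O.
Implicit hydrogens by atom environment:
  3 × C (aromatic): 1 H each → 3
  1 × C: 3 H
  1 × C (aromatic): no H
  1 × O (aromatic): no H
  1 × O: no H
  Total hydrogens = 6.
Molecular formula: C5H6O2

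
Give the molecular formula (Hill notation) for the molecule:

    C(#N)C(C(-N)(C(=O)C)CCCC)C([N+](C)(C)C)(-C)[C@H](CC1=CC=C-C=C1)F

Heavy atoms from the SMILES: 22 C, 1 F, 3 N, 1 O.
Implicit hydrogens by atom environment:
  6 × C: 3 H each → 18
  5 × C (aromatic): 1 H each → 5
  4 × C: 2 H each → 8
  4 × C: no H
  2 × C: 1 H each → 2
  1 × C (aromatic): no H
  1 × F: no H
  1 × N: 2 H
  1 × N (charge +1): no H
  1 × N: no H
  1 × O: no H
  Total hydrogens = 35.
Net charge +1.
Molecular formula: C22H35FN3O+

C22H35FN3O+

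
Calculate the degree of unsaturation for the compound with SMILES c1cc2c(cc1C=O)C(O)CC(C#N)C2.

8

Molecular formula from the SMILES: C12H11NO2.
DoU = (2C + 2 + N − H − X)/2 = (2·12 + 2 + 1 − 11 − 0)/2 = 16/2 = 8.
(Structurally: 2 ring(s) + 6 π bond(s) = 8.)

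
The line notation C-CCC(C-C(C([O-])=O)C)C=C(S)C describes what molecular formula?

Heavy atoms from the SMILES: 11 C, 2 O, 1 S.
Implicit hydrogens by atom environment:
  3 × C: 3 H each → 9
  3 × C: 2 H each → 6
  3 × C: 1 H each → 3
  2 × C: no H
  1 × O: no H
  1 × O (charge -1): no H
  1 × S: 1 H
  Total hydrogens = 19.
Net charge -1.
Molecular formula: C11H19O2S-

C11H19O2S-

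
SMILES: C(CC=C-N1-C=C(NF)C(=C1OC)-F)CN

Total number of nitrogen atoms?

The symbol for nitrogen appears 3 times in the SMILES.

3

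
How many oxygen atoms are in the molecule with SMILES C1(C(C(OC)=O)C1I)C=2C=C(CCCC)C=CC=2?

The symbol for oxygen appears 2 times in the SMILES.

2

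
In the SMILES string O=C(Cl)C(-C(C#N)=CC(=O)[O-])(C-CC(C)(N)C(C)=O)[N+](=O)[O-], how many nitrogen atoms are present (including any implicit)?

The symbol for nitrogen appears 3 times in the SMILES.

3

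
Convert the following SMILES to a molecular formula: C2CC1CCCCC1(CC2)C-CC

Heavy atoms from the SMILES: 13 C.
Implicit hydrogens by atom environment:
  10 × C: 2 H each → 20
  1 × C: 3 H
  1 × C: 1 H
  1 × C: no H
  Total hydrogens = 24.
Molecular formula: C13H24

C13H24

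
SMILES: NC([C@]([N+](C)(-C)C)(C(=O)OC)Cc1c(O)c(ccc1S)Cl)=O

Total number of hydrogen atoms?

20

Hydrogens are implicit in SMILES; fill each atom to its normal valence:
  4 × C: 3 H each → 12
  4 × C (aromatic): no H
  3 × C: no H
  3 × O: no H
  2 × C (aromatic): 1 H each → 2
  1 × C: 2 H
  1 × Cl: no H
  1 × N: 2 H
  1 × N (charge +1): no H
  1 × O: 1 H
  1 × S: 1 H
  Total hydrogens = 20.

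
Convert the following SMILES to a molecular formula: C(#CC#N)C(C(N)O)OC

Heavy atoms from the SMILES: 6 C, 2 N, 2 O.
Implicit hydrogens by atom environment:
  3 × C: no H
  2 × C: 1 H each → 2
  1 × C: 3 H
  1 × N: 2 H
  1 × N: no H
  1 × O: 1 H
  1 × O: no H
  Total hydrogens = 8.
Molecular formula: C6H8N2O2

C6H8N2O2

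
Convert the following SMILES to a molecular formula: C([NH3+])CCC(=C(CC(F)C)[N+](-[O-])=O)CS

Heavy atoms from the SMILES: 9 C, 1 F, 2 N, 2 O, 1 S.
Implicit hydrogens by atom environment:
  5 × C: 2 H each → 10
  2 × C: no H
  1 × C: 3 H
  1 × C: 1 H
  1 × F: no H
  1 × N (charge +1): 3 H
  1 × N (charge +1): no H
  1 × O: no H
  1 × O (charge -1): no H
  1 × S: 1 H
  Total hydrogens = 18.
Net charge +1.
Molecular formula: C9H18FN2O2S+

C9H18FN2O2S+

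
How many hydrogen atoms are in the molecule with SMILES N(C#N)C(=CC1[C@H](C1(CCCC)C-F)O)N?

18

Hydrogens are implicit in SMILES; fill each atom to its normal valence:
  4 × C: 2 H each → 8
  3 × C: 1 H each → 3
  3 × C: no H
  1 × C: 3 H
  1 × F: no H
  1 × N: 2 H
  1 × N: 1 H
  1 × N: no H
  1 × O: 1 H
  Total hydrogens = 18.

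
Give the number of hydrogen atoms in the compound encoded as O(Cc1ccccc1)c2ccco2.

Hydrogens are implicit in SMILES; fill each atom to its normal valence:
  8 × C (aromatic): 1 H each → 8
  2 × C (aromatic): no H
  1 × C: 2 H
  1 × O (aromatic): no H
  1 × O: no H
  Total hydrogens = 10.

10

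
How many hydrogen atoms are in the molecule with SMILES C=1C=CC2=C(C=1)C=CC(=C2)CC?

12

Hydrogens are implicit in SMILES; fill each atom to its normal valence:
  7 × C (aromatic): 1 H each → 7
  3 × C (aromatic): no H
  1 × C: 3 H
  1 × C: 2 H
  Total hydrogens = 12.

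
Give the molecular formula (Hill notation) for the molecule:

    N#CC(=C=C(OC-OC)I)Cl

Heavy atoms from the SMILES: 6 C, 1 Cl, 1 I, 1 N, 2 O.
Implicit hydrogens by atom environment:
  4 × C: no H
  2 × O: no H
  1 × C: 3 H
  1 × C: 2 H
  1 × Cl: no H
  1 × I: no H
  1 × N: no H
  Total hydrogens = 5.
Molecular formula: C6H5ClINO2

C6H5ClINO2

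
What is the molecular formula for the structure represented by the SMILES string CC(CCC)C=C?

Heavy atoms from the SMILES: 7 C.
Implicit hydrogens by atom environment:
  3 × C: 2 H each → 6
  2 × C: 3 H each → 6
  2 × C: 1 H each → 2
  Total hydrogens = 14.
Molecular formula: C7H14

C7H14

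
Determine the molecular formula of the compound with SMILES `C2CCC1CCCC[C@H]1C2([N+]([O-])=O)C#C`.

C12H17NO2

Heavy atoms from the SMILES: 12 C, 1 N, 2 O.
Implicit hydrogens by atom environment:
  7 × C: 2 H each → 14
  3 × C: 1 H each → 3
  2 × C: no H
  1 × N (charge +1): no H
  1 × O: no H
  1 × O (charge -1): no H
  Total hydrogens = 17.
Molecular formula: C12H17NO2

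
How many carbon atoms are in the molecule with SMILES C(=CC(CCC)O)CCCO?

9

The symbol for carbon appears 9 times in the SMILES.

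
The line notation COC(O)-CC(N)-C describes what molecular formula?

C5H13NO2

Heavy atoms from the SMILES: 5 C, 1 N, 2 O.
Implicit hydrogens by atom environment:
  2 × C: 3 H each → 6
  2 × C: 1 H each → 2
  1 × C: 2 H
  1 × N: 2 H
  1 × O: 1 H
  1 × O: no H
  Total hydrogens = 13.
Molecular formula: C5H13NO2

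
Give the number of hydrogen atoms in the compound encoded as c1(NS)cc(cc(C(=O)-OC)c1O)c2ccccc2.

Hydrogens are implicit in SMILES; fill each atom to its normal valence:
  7 × C (aromatic): 1 H each → 7
  5 × C (aromatic): no H
  2 × O: no H
  1 × C: 3 H
  1 × C: no H
  1 × N: 1 H
  1 × O: 1 H
  1 × S: 1 H
  Total hydrogens = 13.

13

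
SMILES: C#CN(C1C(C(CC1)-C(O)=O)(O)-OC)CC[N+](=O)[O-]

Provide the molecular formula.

Heavy atoms from the SMILES: 11 C, 2 N, 6 O.
Implicit hydrogens by atom environment:
  4 × C: 2 H each → 8
  3 × C: 1 H each → 3
  3 × C: no H
  3 × O: no H
  2 × O: 1 H each → 2
  1 × C: 3 H
  1 × N: no H
  1 × N (charge +1): no H
  1 × O (charge -1): no H
  Total hydrogens = 16.
Molecular formula: C11H16N2O6

C11H16N2O6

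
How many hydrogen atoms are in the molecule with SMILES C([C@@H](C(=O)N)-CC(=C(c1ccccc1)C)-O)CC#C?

Hydrogens are implicit in SMILES; fill each atom to its normal valence:
  5 × C (aromatic): 1 H each → 5
  4 × C: no H
  3 × C: 2 H each → 6
  2 × C: 1 H each → 2
  1 × C: 3 H
  1 × C (aromatic): no H
  1 × N: 2 H
  1 × O: 1 H
  1 × O: no H
  Total hydrogens = 19.

19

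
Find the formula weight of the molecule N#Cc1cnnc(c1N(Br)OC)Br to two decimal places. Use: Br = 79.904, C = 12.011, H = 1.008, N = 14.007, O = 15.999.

307.93

Molecular formula: C6H4Br2N4O.
M = 2×79.904 + 6×12.011 + 4×1.008 + 4×14.007 + 1×15.999 = 307.93 g/mol.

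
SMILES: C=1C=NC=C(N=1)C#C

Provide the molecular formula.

C6H4N2

Heavy atoms from the SMILES: 6 C, 2 N.
Implicit hydrogens by atom environment:
  3 × C (aromatic): 1 H each → 3
  2 × N (aromatic): no H
  1 × C: 1 H
  1 × C (aromatic): no H
  1 × C: no H
  Total hydrogens = 4.
Molecular formula: C6H4N2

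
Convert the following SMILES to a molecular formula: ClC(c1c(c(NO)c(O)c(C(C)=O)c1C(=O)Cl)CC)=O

C12H11Cl2NO5

Heavy atoms from the SMILES: 12 C, 2 Cl, 1 N, 5 O.
Implicit hydrogens by atom environment:
  6 × C (aromatic): no H
  3 × C: no H
  3 × O: no H
  2 × C: 3 H each → 6
  2 × Cl: no H
  2 × O: 1 H each → 2
  1 × C: 2 H
  1 × N: 1 H
  Total hydrogens = 11.
Molecular formula: C12H11Cl2NO5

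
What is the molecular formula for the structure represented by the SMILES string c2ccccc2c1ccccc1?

Heavy atoms from the SMILES: 12 C.
Implicit hydrogens by atom environment:
  10 × C (aromatic): 1 H each → 10
  2 × C (aromatic): no H
  Total hydrogens = 10.
Molecular formula: C12H10

C12H10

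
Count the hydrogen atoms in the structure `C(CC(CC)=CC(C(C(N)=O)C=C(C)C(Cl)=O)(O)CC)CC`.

28

Hydrogens are implicit in SMILES; fill each atom to its normal valence:
  5 × C: 2 H each → 10
  5 × C: no H
  4 × C: 3 H each → 12
  3 × C: 1 H each → 3
  2 × O: no H
  1 × Cl: no H
  1 × N: 2 H
  1 × O: 1 H
  Total hydrogens = 28.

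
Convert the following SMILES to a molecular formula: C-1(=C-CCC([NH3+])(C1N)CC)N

Heavy atoms from the SMILES: 8 C, 3 N.
Implicit hydrogens by atom environment:
  3 × C: 2 H each → 6
  2 × C: 1 H each → 2
  2 × C: no H
  2 × N: 2 H each → 4
  1 × C: 3 H
  1 × N (charge +1): 3 H
  Total hydrogens = 18.
Net charge +1.
Molecular formula: C8H18N3+

C8H18N3+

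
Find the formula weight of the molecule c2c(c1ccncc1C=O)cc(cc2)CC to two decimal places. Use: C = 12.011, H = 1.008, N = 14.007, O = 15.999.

Molecular formula: C14H13NO.
M = 14×12.011 + 13×1.008 + 1×14.007 + 1×15.999 = 211.26 g/mol.

211.26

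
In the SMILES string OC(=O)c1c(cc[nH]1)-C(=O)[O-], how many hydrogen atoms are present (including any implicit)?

Hydrogens are implicit in SMILES; fill each atom to its normal valence:
  2 × C (aromatic): 1 H each → 2
  2 × C (aromatic): no H
  2 × C: no H
  2 × O: no H
  1 × N (aromatic): 1 H
  1 × O: 1 H
  1 × O (charge -1): no H
  Total hydrogens = 4.

4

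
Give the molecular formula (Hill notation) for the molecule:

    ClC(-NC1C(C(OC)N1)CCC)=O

C8H15ClN2O2

Heavy atoms from the SMILES: 8 C, 1 Cl, 2 N, 2 O.
Implicit hydrogens by atom environment:
  3 × C: 1 H each → 3
  2 × C: 3 H each → 6
  2 × C: 2 H each → 4
  2 × N: 1 H each → 2
  2 × O: no H
  1 × C: no H
  1 × Cl: no H
  Total hydrogens = 15.
Molecular formula: C8H15ClN2O2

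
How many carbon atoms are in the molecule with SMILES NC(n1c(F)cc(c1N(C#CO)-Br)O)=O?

The symbol for carbon appears 7 times in the SMILES. Lowercase c denotes aromatic carbon and counts toward C.

7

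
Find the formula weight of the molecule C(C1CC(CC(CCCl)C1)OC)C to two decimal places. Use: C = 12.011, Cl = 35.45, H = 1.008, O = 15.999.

Molecular formula: C11H21ClO.
M = 11×12.011 + 1×35.45 + 21×1.008 + 1×15.999 = 204.74 g/mol.

204.74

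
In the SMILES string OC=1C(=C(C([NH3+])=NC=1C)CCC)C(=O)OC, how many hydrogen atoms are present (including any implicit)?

Hydrogens are implicit in SMILES; fill each atom to its normal valence:
  5 × C (aromatic): no H
  3 × C: 3 H each → 9
  2 × C: 2 H each → 4
  2 × O: no H
  1 × C: no H
  1 × N (charge +1): 3 H
  1 × N (aromatic): no H
  1 × O: 1 H
  Total hydrogens = 17.

17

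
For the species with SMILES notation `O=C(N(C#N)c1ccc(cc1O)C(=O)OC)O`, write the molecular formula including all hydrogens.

Heavy atoms from the SMILES: 10 C, 2 N, 5 O.
Implicit hydrogens by atom environment:
  3 × C (aromatic): 1 H each → 3
  3 × C (aromatic): no H
  3 × C: no H
  3 × O: no H
  2 × N: no H
  2 × O: 1 H each → 2
  1 × C: 3 H
  Total hydrogens = 8.
Molecular formula: C10H8N2O5

C10H8N2O5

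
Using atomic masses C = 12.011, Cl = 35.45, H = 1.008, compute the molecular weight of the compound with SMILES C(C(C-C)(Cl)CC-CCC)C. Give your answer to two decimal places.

Molecular formula: C10H21Cl.
M = 10×12.011 + 1×35.45 + 21×1.008 = 176.73 g/mol.

176.73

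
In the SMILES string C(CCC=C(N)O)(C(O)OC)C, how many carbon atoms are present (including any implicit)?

8

The symbol for carbon appears 8 times in the SMILES.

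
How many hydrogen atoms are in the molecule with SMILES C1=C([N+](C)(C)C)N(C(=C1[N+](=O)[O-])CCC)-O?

18

Hydrogens are implicit in SMILES; fill each atom to its normal valence:
  4 × C: 3 H each → 12
  3 × C (aromatic): no H
  2 × C: 2 H each → 4
  2 × N (charge +1): no H
  1 × C (aromatic): 1 H
  1 × N (aromatic): no H
  1 × O: 1 H
  1 × O: no H
  1 × O (charge -1): no H
  Total hydrogens = 18.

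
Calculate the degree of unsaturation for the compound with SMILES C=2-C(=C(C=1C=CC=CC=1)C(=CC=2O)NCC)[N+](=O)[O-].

9

Molecular formula from the SMILES: C14H14N2O3.
DoU = (2C + 2 + N − H − X)/2 = (2·14 + 2 + 2 − 14 − 0)/2 = 18/2 = 9.
(Structurally: 2 ring(s) + 7 π bond(s) = 9.)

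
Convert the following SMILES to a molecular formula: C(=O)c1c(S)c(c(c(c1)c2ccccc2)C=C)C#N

C16H11NOS

Heavy atoms from the SMILES: 16 C, 1 N, 1 O, 1 S.
Implicit hydrogens by atom environment:
  6 × C (aromatic): 1 H each → 6
  6 × C (aromatic): no H
  2 × C: 1 H each → 2
  1 × C: 2 H
  1 × C: no H
  1 × N: no H
  1 × O: no H
  1 × S: 1 H
  Total hydrogens = 11.
Molecular formula: C16H11NOS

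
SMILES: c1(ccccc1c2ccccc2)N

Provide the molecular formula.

C12H11N

Heavy atoms from the SMILES: 12 C, 1 N.
Implicit hydrogens by atom environment:
  9 × C (aromatic): 1 H each → 9
  3 × C (aromatic): no H
  1 × N: 2 H
  Total hydrogens = 11.
Molecular formula: C12H11N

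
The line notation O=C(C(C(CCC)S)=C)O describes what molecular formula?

C7H12O2S

Heavy atoms from the SMILES: 7 C, 2 O, 1 S.
Implicit hydrogens by atom environment:
  3 × C: 2 H each → 6
  2 × C: no H
  1 × C: 3 H
  1 × C: 1 H
  1 × O: 1 H
  1 × O: no H
  1 × S: 1 H
  Total hydrogens = 12.
Molecular formula: C7H12O2S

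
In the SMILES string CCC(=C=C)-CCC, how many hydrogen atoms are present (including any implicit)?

Hydrogens are implicit in SMILES; fill each atom to its normal valence:
  4 × C: 2 H each → 8
  2 × C: 3 H each → 6
  2 × C: no H
  Total hydrogens = 14.

14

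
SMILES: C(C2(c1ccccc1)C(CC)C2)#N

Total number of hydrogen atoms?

13

Hydrogens are implicit in SMILES; fill each atom to its normal valence:
  5 × C (aromatic): 1 H each → 5
  2 × C: 2 H each → 4
  2 × C: no H
  1 × C: 3 H
  1 × C: 1 H
  1 × C (aromatic): no H
  1 × N: no H
  Total hydrogens = 13.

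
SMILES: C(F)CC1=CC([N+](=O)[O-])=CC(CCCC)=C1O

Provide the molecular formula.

Heavy atoms from the SMILES: 12 C, 1 F, 1 N, 3 O.
Implicit hydrogens by atom environment:
  5 × C: 2 H each → 10
  4 × C (aromatic): no H
  2 × C (aromatic): 1 H each → 2
  1 × C: 3 H
  1 × F: no H
  1 × N (charge +1): no H
  1 × O: 1 H
  1 × O: no H
  1 × O (charge -1): no H
  Total hydrogens = 16.
Molecular formula: C12H16FNO3

C12H16FNO3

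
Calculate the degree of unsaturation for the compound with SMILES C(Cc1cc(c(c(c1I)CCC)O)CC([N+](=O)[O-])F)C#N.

Molecular formula from the SMILES: C14H16FIN2O3.
DoU = (2C + 2 + N − H − X)/2 = (2·14 + 2 + 2 − 16 − 2)/2 = 14/2 = 7.
(Structurally: 1 ring(s) + 6 π bond(s) = 7.)

7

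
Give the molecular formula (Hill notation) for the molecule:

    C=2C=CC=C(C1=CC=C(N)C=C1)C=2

Heavy atoms from the SMILES: 12 C, 1 N.
Implicit hydrogens by atom environment:
  9 × C (aromatic): 1 H each → 9
  3 × C (aromatic): no H
  1 × N: 2 H
  Total hydrogens = 11.
Molecular formula: C12H11N

C12H11N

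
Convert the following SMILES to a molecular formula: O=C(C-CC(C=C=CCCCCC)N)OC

C13H23NO2

Heavy atoms from the SMILES: 13 C, 1 N, 2 O.
Implicit hydrogens by atom environment:
  6 × C: 2 H each → 12
  3 × C: 1 H each → 3
  2 × C: 3 H each → 6
  2 × C: no H
  2 × O: no H
  1 × N: 2 H
  Total hydrogens = 23.
Molecular formula: C13H23NO2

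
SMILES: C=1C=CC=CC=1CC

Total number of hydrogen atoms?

Hydrogens are implicit in SMILES; fill each atom to its normal valence:
  5 × C (aromatic): 1 H each → 5
  1 × C: 3 H
  1 × C: 2 H
  1 × C (aromatic): no H
  Total hydrogens = 10.

10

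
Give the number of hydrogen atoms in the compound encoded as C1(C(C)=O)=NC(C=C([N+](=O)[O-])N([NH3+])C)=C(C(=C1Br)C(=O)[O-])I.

10

Hydrogens are implicit in SMILES; fill each atom to its normal valence:
  5 × C (aromatic): no H
  3 × C: no H
  3 × O: no H
  2 × C: 3 H each → 6
  2 × O (charge -1): no H
  1 × Br: no H
  1 × C: 1 H
  1 × I: no H
  1 × N (charge +1): 3 H
  1 × N (aromatic): no H
  1 × N (charge +1): no H
  1 × N: no H
  Total hydrogens = 10.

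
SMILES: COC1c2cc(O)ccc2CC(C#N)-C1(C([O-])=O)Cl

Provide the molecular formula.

Heavy atoms from the SMILES: 13 C, 1 Cl, 1 N, 4 O.
Implicit hydrogens by atom environment:
  3 × C (aromatic): 1 H each → 3
  3 × C (aromatic): no H
  3 × C: no H
  2 × C: 1 H each → 2
  2 × O: no H
  1 × C: 3 H
  1 × C: 2 H
  1 × Cl: no H
  1 × N: no H
  1 × O: 1 H
  1 × O (charge -1): no H
  Total hydrogens = 11.
Net charge -1.
Molecular formula: C13H11ClNO4-

C13H11ClNO4-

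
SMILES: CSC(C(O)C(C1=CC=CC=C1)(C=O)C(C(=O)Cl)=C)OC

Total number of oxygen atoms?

The symbol for oxygen appears 4 times in the SMILES.

4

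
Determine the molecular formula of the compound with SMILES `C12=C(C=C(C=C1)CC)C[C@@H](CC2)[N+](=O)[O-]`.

C12H15NO2

Heavy atoms from the SMILES: 12 C, 1 N, 2 O.
Implicit hydrogens by atom environment:
  4 × C: 2 H each → 8
  3 × C (aromatic): 1 H each → 3
  3 × C (aromatic): no H
  1 × C: 3 H
  1 × C: 1 H
  1 × N (charge +1): no H
  1 × O: no H
  1 × O (charge -1): no H
  Total hydrogens = 15.
Molecular formula: C12H15NO2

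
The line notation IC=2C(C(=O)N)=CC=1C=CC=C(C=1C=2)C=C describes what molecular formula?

C13H10INO

Heavy atoms from the SMILES: 13 C, 1 I, 1 N, 1 O.
Implicit hydrogens by atom environment:
  5 × C (aromatic): 1 H each → 5
  5 × C (aromatic): no H
  1 × C: 2 H
  1 × C: 1 H
  1 × C: no H
  1 × I: no H
  1 × N: 2 H
  1 × O: no H
  Total hydrogens = 10.
Molecular formula: C13H10INO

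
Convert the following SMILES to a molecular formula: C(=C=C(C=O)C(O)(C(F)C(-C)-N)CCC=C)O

Heavy atoms from the SMILES: 12 C, 1 F, 1 N, 3 O.
Implicit hydrogens by atom environment:
  5 × C: 1 H each → 5
  3 × C: 2 H each → 6
  3 × C: no H
  2 × O: 1 H each → 2
  1 × C: 3 H
  1 × F: no H
  1 × N: 2 H
  1 × O: no H
  Total hydrogens = 18.
Molecular formula: C12H18FNO3

C12H18FNO3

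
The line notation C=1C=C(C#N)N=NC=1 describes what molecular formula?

C5H3N3

Heavy atoms from the SMILES: 5 C, 3 N.
Implicit hydrogens by atom environment:
  3 × C (aromatic): 1 H each → 3
  2 × N (aromatic): no H
  1 × C (aromatic): no H
  1 × C: no H
  1 × N: no H
  Total hydrogens = 3.
Molecular formula: C5H3N3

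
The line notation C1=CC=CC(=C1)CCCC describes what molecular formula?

Heavy atoms from the SMILES: 10 C.
Implicit hydrogens by atom environment:
  5 × C (aromatic): 1 H each → 5
  3 × C: 2 H each → 6
  1 × C: 3 H
  1 × C (aromatic): no H
  Total hydrogens = 14.
Molecular formula: C10H14

C10H14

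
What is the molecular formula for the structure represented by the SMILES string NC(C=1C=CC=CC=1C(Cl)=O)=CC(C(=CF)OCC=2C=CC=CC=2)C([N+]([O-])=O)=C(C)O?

C22H20ClFN2O5

Heavy atoms from the SMILES: 22 C, 1 Cl, 1 F, 2 N, 5 O.
Implicit hydrogens by atom environment:
  9 × C (aromatic): 1 H each → 9
  5 × C: no H
  3 × C: 1 H each → 3
  3 × C (aromatic): no H
  3 × O: no H
  1 × C: 3 H
  1 × C: 2 H
  1 × Cl: no H
  1 × F: no H
  1 × N: 2 H
  1 × N (charge +1): no H
  1 × O: 1 H
  1 × O (charge -1): no H
  Total hydrogens = 20.
Molecular formula: C22H20ClFN2O5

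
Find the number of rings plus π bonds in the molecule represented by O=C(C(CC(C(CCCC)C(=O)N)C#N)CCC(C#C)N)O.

6

Molecular formula from the SMILES: C16H25N3O3.
DoU = (2C + 2 + N − H − X)/2 = (2·16 + 2 + 3 − 25 − 0)/2 = 12/2 = 6.
(Structurally: 0 ring(s) + 6 π bond(s) = 6.)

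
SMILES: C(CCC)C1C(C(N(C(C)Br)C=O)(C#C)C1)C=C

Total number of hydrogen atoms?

Hydrogens are implicit in SMILES; fill each atom to its normal valence:
  6 × C: 1 H each → 6
  5 × C: 2 H each → 10
  2 × C: 3 H each → 6
  2 × C: no H
  1 × Br: no H
  1 × N: no H
  1 × O: no H
  Total hydrogens = 22.

22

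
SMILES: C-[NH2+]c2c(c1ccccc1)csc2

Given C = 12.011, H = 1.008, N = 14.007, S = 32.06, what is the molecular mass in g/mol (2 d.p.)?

190.28

Molecular formula: C11H12NS+.
M = 11×12.011 + 12×1.008 + 1×14.007 + 1×32.06 = 190.28 g/mol.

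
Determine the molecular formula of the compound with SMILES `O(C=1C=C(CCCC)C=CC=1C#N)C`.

Heavy atoms from the SMILES: 12 C, 1 N, 1 O.
Implicit hydrogens by atom environment:
  3 × C: 2 H each → 6
  3 × C (aromatic): 1 H each → 3
  3 × C (aromatic): no H
  2 × C: 3 H each → 6
  1 × C: no H
  1 × N: no H
  1 × O: no H
  Total hydrogens = 15.
Molecular formula: C12H15NO

C12H15NO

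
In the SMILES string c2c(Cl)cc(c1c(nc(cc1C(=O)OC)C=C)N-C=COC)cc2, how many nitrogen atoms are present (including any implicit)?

The symbol for nitrogen appears 2 times in the SMILES.

2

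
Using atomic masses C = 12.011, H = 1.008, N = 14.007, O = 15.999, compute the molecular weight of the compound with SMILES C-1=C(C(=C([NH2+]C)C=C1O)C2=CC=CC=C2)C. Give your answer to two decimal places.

214.29

Molecular formula: C14H16NO+.
M = 14×12.011 + 16×1.008 + 1×14.007 + 1×15.999 = 214.29 g/mol.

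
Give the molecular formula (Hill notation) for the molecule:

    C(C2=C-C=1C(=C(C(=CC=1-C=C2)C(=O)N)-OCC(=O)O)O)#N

Heavy atoms from the SMILES: 14 C, 2 N, 5 O.
Implicit hydrogens by atom environment:
  6 × C (aromatic): no H
  4 × C (aromatic): 1 H each → 4
  3 × C: no H
  3 × O: no H
  2 × O: 1 H each → 2
  1 × C: 2 H
  1 × N: 2 H
  1 × N: no H
  Total hydrogens = 10.
Molecular formula: C14H10N2O5

C14H10N2O5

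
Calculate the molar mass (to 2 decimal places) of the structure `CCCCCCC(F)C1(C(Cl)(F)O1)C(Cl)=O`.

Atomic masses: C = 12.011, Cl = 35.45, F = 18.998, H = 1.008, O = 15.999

Molecular formula: C10H14Cl2F2O2.
M = 10×12.011 + 2×35.45 + 2×18.998 + 14×1.008 + 2×15.999 = 275.12 g/mol.

275.12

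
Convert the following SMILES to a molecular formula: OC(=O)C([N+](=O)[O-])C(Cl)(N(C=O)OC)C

C6H9ClN2O6

Heavy atoms from the SMILES: 6 C, 1 Cl, 2 N, 6 O.
Implicit hydrogens by atom environment:
  4 × O: no H
  2 × C: 3 H each → 6
  2 × C: 1 H each → 2
  2 × C: no H
  1 × Cl: no H
  1 × N: no H
  1 × N (charge +1): no H
  1 × O: 1 H
  1 × O (charge -1): no H
  Total hydrogens = 9.
Molecular formula: C6H9ClN2O6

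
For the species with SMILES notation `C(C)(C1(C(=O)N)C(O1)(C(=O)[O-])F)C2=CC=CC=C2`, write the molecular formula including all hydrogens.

C12H11FNO4-

Heavy atoms from the SMILES: 12 C, 1 F, 1 N, 4 O.
Implicit hydrogens by atom environment:
  5 × C (aromatic): 1 H each → 5
  4 × C: no H
  3 × O: no H
  1 × C: 3 H
  1 × C: 1 H
  1 × C (aromatic): no H
  1 × F: no H
  1 × N: 2 H
  1 × O (charge -1): no H
  Total hydrogens = 11.
Net charge -1.
Molecular formula: C12H11FNO4-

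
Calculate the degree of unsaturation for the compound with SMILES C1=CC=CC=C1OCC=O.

5

Molecular formula from the SMILES: C8H8O2.
DoU = (2C + 2 + N − H − X)/2 = (2·8 + 2 + 0 − 8 − 0)/2 = 10/2 = 5.
(Structurally: 1 ring(s) + 4 π bond(s) = 5.)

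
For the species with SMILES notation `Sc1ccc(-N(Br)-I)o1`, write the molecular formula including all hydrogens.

C4H3BrINOS

Heavy atoms from the SMILES: 1 Br, 4 C, 1 I, 1 N, 1 O, 1 S.
Implicit hydrogens by atom environment:
  2 × C (aromatic): 1 H each → 2
  2 × C (aromatic): no H
  1 × Br: no H
  1 × I: no H
  1 × N: no H
  1 × O (aromatic): no H
  1 × S: 1 H
  Total hydrogens = 3.
Molecular formula: C4H3BrINOS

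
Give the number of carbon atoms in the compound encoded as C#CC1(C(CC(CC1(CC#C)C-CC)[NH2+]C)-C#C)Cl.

17

The symbol for carbon appears 17 times in the SMILES. (Cl is a single chlorine, not C + l.)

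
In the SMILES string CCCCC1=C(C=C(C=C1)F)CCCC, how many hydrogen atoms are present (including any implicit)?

21

Hydrogens are implicit in SMILES; fill each atom to its normal valence:
  6 × C: 2 H each → 12
  3 × C (aromatic): 1 H each → 3
  3 × C (aromatic): no H
  2 × C: 3 H each → 6
  1 × F: no H
  Total hydrogens = 21.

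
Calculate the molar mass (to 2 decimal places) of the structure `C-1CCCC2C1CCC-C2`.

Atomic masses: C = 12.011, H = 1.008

138.25

Molecular formula: C10H18.
M = 10×12.011 + 18×1.008 = 138.25 g/mol.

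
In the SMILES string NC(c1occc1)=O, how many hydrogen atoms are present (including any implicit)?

5

Hydrogens are implicit in SMILES; fill each atom to its normal valence:
  3 × C (aromatic): 1 H each → 3
  1 × C (aromatic): no H
  1 × C: no H
  1 × N: 2 H
  1 × O (aromatic): no H
  1 × O: no H
  Total hydrogens = 5.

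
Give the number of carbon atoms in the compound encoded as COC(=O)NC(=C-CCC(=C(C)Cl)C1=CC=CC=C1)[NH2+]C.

16

The symbol for carbon appears 16 times in the SMILES. (Cl is a single chlorine, not C + l.)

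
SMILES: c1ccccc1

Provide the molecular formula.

C6H6

Heavy atoms from the SMILES: 6 C.
Implicit hydrogens by atom environment:
  6 × C (aromatic): 1 H each → 6
  Total hydrogens = 6.
Molecular formula: C6H6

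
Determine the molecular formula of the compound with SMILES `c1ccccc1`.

C6H6

Heavy atoms from the SMILES: 6 C.
Implicit hydrogens by atom environment:
  6 × C (aromatic): 1 H each → 6
  Total hydrogens = 6.
Molecular formula: C6H6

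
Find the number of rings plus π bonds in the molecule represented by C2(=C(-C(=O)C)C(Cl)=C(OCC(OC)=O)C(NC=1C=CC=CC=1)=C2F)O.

10

Molecular formula from the SMILES: C17H15ClFNO5.
DoU = (2C + 2 + N − H − X)/2 = (2·17 + 2 + 1 − 15 − 2)/2 = 20/2 = 10.
(Structurally: 2 ring(s) + 8 π bond(s) = 10.)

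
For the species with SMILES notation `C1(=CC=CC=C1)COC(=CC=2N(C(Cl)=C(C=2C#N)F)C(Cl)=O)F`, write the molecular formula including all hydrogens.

Heavy atoms from the SMILES: 15 C, 2 Cl, 2 F, 2 N, 2 O.
Implicit hydrogens by atom environment:
  5 × C (aromatic): 1 H each → 5
  5 × C (aromatic): no H
  3 × C: no H
  2 × Cl: no H
  2 × F: no H
  2 × O: no H
  1 × C: 2 H
  1 × C: 1 H
  1 × N (aromatic): no H
  1 × N: no H
  Total hydrogens = 8.
Molecular formula: C15H8Cl2F2N2O2

C15H8Cl2F2N2O2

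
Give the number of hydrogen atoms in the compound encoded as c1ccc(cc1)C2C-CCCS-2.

Hydrogens are implicit in SMILES; fill each atom to its normal valence:
  5 × C (aromatic): 1 H each → 5
  4 × C: 2 H each → 8
  1 × C: 1 H
  1 × C (aromatic): no H
  1 × S: no H
  Total hydrogens = 14.

14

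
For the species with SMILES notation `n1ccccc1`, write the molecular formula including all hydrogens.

C5H5N

Heavy atoms from the SMILES: 5 C, 1 N.
Implicit hydrogens by atom environment:
  5 × C (aromatic): 1 H each → 5
  1 × N (aromatic): no H
  Total hydrogens = 5.
Molecular formula: C5H5N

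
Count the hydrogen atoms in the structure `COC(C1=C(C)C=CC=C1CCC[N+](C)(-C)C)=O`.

Hydrogens are implicit in SMILES; fill each atom to its normal valence:
  5 × C: 3 H each → 15
  3 × C: 2 H each → 6
  3 × C (aromatic): 1 H each → 3
  3 × C (aromatic): no H
  2 × O: no H
  1 × C: no H
  1 × N (charge +1): no H
  Total hydrogens = 24.

24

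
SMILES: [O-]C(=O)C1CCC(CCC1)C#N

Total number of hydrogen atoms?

12

Hydrogens are implicit in SMILES; fill each atom to its normal valence:
  5 × C: 2 H each → 10
  2 × C: 1 H each → 2
  2 × C: no H
  1 × N: no H
  1 × O: no H
  1 × O (charge -1): no H
  Total hydrogens = 12.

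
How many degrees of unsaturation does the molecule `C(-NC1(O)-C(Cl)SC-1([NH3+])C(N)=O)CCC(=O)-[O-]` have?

3

Molecular formula from the SMILES: C8H14ClN3O4S.
DoU = (2C + 2 + N − H − X)/2 = (2·8 + 2 + 3 − 14 − 1)/2 = 6/2 = 3.
(Structurally: 1 ring(s) + 2 π bond(s) = 3.)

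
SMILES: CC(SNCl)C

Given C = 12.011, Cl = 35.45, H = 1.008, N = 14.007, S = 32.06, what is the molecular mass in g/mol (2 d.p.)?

125.61

Molecular formula: C3H8ClNS.
M = 3×12.011 + 1×35.45 + 8×1.008 + 1×14.007 + 1×32.06 = 125.61 g/mol.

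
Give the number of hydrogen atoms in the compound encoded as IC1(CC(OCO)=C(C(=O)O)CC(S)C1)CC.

17

Hydrogens are implicit in SMILES; fill each atom to its normal valence:
  5 × C: 2 H each → 10
  4 × C: no H
  2 × O: 1 H each → 2
  2 × O: no H
  1 × C: 3 H
  1 × C: 1 H
  1 × I: no H
  1 × S: 1 H
  Total hydrogens = 17.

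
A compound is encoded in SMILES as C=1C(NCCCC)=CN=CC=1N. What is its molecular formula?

C9H15N3

Heavy atoms from the SMILES: 9 C, 3 N.
Implicit hydrogens by atom environment:
  3 × C: 2 H each → 6
  3 × C (aromatic): 1 H each → 3
  2 × C (aromatic): no H
  1 × C: 3 H
  1 × N: 2 H
  1 × N: 1 H
  1 × N (aromatic): no H
  Total hydrogens = 15.
Molecular formula: C9H15N3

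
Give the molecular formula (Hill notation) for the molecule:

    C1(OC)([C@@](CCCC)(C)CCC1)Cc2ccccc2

Heavy atoms from the SMILES: 18 C, 1 O.
Implicit hydrogens by atom environment:
  7 × C: 2 H each → 14
  5 × C (aromatic): 1 H each → 5
  3 × C: 3 H each → 9
  2 × C: no H
  1 × C (aromatic): no H
  1 × O: no H
  Total hydrogens = 28.
Molecular formula: C18H28O

C18H28O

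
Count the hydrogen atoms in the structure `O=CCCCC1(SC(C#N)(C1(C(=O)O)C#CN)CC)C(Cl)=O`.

Hydrogens are implicit in SMILES; fill each atom to its normal valence:
  8 × C: no H
  4 × C: 2 H each → 8
  3 × O: no H
  1 × C: 3 H
  1 × C: 1 H
  1 × Cl: no H
  1 × N: 2 H
  1 × N: no H
  1 × O: 1 H
  1 × S: no H
  Total hydrogens = 15.

15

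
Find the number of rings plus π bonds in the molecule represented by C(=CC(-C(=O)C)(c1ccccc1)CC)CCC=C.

7

Molecular formula from the SMILES: C17H22O.
DoU = (2C + 2 + N − H − X)/2 = (2·17 + 2 + 0 − 22 − 0)/2 = 14/2 = 7.
(Structurally: 1 ring(s) + 6 π bond(s) = 7.)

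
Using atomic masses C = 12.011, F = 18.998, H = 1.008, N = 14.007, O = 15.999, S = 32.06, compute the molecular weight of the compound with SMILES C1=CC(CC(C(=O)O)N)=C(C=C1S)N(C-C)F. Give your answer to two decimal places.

258.31

Molecular formula: C11H15FN2O2S.
M = 11×12.011 + 1×18.998 + 15×1.008 + 2×14.007 + 2×15.999 + 1×32.06 = 258.31 g/mol.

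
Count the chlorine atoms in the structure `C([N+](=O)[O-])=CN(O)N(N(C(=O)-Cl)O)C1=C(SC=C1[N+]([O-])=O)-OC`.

1

The symbol for chlorine appears 1 time in the SMILES.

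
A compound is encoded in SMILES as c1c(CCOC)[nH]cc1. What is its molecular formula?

Heavy atoms from the SMILES: 7 C, 1 N, 1 O.
Implicit hydrogens by atom environment:
  3 × C (aromatic): 1 H each → 3
  2 × C: 2 H each → 4
  1 × C: 3 H
  1 × C (aromatic): no H
  1 × N (aromatic): 1 H
  1 × O: no H
  Total hydrogens = 11.
Molecular formula: C7H11NO

C7H11NO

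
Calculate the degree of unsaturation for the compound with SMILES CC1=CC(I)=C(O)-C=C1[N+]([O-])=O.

Molecular formula from the SMILES: C7H6INO3.
DoU = (2C + 2 + N − H − X)/2 = (2·7 + 2 + 1 − 6 − 1)/2 = 10/2 = 5.
(Structurally: 1 ring(s) + 4 π bond(s) = 5.)

5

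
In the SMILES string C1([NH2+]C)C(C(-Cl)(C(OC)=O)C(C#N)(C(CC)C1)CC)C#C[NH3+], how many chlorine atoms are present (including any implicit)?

1

The symbol for chlorine appears 1 time in the SMILES.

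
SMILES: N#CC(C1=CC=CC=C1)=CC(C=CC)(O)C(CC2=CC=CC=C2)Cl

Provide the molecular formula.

C21H20ClNO

Heavy atoms from the SMILES: 21 C, 1 Cl, 1 N, 1 O.
Implicit hydrogens by atom environment:
  10 × C (aromatic): 1 H each → 10
  4 × C: 1 H each → 4
  3 × C: no H
  2 × C (aromatic): no H
  1 × C: 3 H
  1 × C: 2 H
  1 × Cl: no H
  1 × N: no H
  1 × O: 1 H
  Total hydrogens = 20.
Molecular formula: C21H20ClNO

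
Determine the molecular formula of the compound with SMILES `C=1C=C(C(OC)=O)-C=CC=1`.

C8H8O2

Heavy atoms from the SMILES: 8 C, 2 O.
Implicit hydrogens by atom environment:
  5 × C (aromatic): 1 H each → 5
  2 × O: no H
  1 × C: 3 H
  1 × C (aromatic): no H
  1 × C: no H
  Total hydrogens = 8.
Molecular formula: C8H8O2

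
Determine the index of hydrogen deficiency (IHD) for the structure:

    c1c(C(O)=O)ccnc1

5

Molecular formula from the SMILES: C6H5NO2.
DoU = (2C + 2 + N − H − X)/2 = (2·6 + 2 + 1 − 5 − 0)/2 = 10/2 = 5.
(Structurally: 1 ring(s) + 4 π bond(s) = 5.)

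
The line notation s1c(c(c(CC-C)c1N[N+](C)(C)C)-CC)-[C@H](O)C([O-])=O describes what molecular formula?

Heavy atoms from the SMILES: 14 C, 2 N, 3 O, 1 S.
Implicit hydrogens by atom environment:
  5 × C: 3 H each → 15
  4 × C (aromatic): no H
  3 × C: 2 H each → 6
  1 × C: 1 H
  1 × C: no H
  1 × N: 1 H
  1 × N (charge +1): no H
  1 × O: 1 H
  1 × O: no H
  1 × O (charge -1): no H
  1 × S (aromatic): no H
  Total hydrogens = 24.
Molecular formula: C14H24N2O3S

C14H24N2O3S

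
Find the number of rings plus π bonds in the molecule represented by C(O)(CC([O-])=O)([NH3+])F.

1

Molecular formula from the SMILES: C3H6FNO3.
DoU = (2C + 2 + N − H − X)/2 = (2·3 + 2 + 1 − 6 − 1)/2 = 2/2 = 1.
(Structurally: 0 ring(s) + 1 π bond(s) = 1.)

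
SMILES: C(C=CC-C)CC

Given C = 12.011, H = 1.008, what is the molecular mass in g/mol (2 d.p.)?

98.19

Molecular formula: C7H14.
M = 7×12.011 + 14×1.008 = 98.19 g/mol.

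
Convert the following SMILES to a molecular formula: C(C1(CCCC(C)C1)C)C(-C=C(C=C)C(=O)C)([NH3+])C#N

Heavy atoms from the SMILES: 17 C, 2 N, 1 O.
Implicit hydrogens by atom environment:
  6 × C: 2 H each → 12
  5 × C: no H
  3 × C: 3 H each → 9
  3 × C: 1 H each → 3
  1 × N (charge +1): 3 H
  1 × N: no H
  1 × O: no H
  Total hydrogens = 27.
Net charge +1.
Molecular formula: C17H27N2O+

C17H27N2O+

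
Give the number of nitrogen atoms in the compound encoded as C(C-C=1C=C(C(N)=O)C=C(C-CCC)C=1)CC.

1

The symbol for nitrogen appears 1 time in the SMILES.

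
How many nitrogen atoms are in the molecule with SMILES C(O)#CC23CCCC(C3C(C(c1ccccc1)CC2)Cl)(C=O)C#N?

The symbol for nitrogen appears 1 time in the SMILES.

1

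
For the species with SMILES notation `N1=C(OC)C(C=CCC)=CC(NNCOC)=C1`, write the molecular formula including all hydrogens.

C12H19N3O2

Heavy atoms from the SMILES: 12 C, 3 N, 2 O.
Implicit hydrogens by atom environment:
  3 × C: 3 H each → 9
  3 × C (aromatic): no H
  2 × C: 2 H each → 4
  2 × C (aromatic): 1 H each → 2
  2 × C: 1 H each → 2
  2 × N: 1 H each → 2
  2 × O: no H
  1 × N (aromatic): no H
  Total hydrogens = 19.
Molecular formula: C12H19N3O2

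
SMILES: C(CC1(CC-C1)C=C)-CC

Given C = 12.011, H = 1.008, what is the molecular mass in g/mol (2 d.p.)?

Molecular formula: C10H18.
M = 10×12.011 + 18×1.008 = 138.25 g/mol.

138.25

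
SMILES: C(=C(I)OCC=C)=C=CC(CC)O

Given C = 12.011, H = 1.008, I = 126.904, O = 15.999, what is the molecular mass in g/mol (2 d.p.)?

Molecular formula: C10H13IO2.
M = 10×12.011 + 13×1.008 + 1×126.904 + 2×15.999 = 292.12 g/mol.

292.12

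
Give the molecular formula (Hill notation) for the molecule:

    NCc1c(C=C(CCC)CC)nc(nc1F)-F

Heavy atoms from the SMILES: 12 C, 2 F, 3 N.
Implicit hydrogens by atom environment:
  4 × C: 2 H each → 8
  4 × C (aromatic): no H
  2 × C: 3 H each → 6
  2 × F: no H
  2 × N (aromatic): no H
  1 × C: 1 H
  1 × C: no H
  1 × N: 2 H
  Total hydrogens = 17.
Molecular formula: C12H17F2N3

C12H17F2N3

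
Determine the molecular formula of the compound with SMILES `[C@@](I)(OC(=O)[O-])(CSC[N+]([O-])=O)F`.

Heavy atoms from the SMILES: 4 C, 1 F, 1 I, 1 N, 5 O, 1 S.
Implicit hydrogens by atom environment:
  3 × O: no H
  2 × C: 2 H each → 4
  2 × C: no H
  2 × O (charge -1): no H
  1 × F: no H
  1 × I: no H
  1 × N (charge +1): no H
  1 × S: no H
  Total hydrogens = 4.
Net charge -1.
Molecular formula: C4H4FINO5S-

C4H4FINO5S-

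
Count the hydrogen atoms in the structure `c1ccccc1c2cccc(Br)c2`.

9

Hydrogens are implicit in SMILES; fill each atom to its normal valence:
  9 × C (aromatic): 1 H each → 9
  3 × C (aromatic): no H
  1 × Br: no H
  Total hydrogens = 9.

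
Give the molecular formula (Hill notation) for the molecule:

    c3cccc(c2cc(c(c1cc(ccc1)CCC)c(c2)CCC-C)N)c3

C25H29N

Heavy atoms from the SMILES: 25 C, 1 N.
Implicit hydrogens by atom environment:
  11 × C (aromatic): 1 H each → 11
  7 × C (aromatic): no H
  5 × C: 2 H each → 10
  2 × C: 3 H each → 6
  1 × N: 2 H
  Total hydrogens = 29.
Molecular formula: C25H29N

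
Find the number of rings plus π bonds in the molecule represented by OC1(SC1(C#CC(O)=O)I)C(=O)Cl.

Molecular formula from the SMILES: C6H2ClIO4S.
DoU = (2C + 2 + N − H − X)/2 = (2·6 + 2 + 0 − 2 − 2)/2 = 10/2 = 5.
(Structurally: 1 ring(s) + 4 π bond(s) = 5.)

5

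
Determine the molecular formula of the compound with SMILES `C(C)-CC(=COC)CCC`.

Heavy atoms from the SMILES: 9 C, 1 O.
Implicit hydrogens by atom environment:
  4 × C: 2 H each → 8
  3 × C: 3 H each → 9
  1 × C: 1 H
  1 × C: no H
  1 × O: no H
  Total hydrogens = 18.
Molecular formula: C9H18O

C9H18O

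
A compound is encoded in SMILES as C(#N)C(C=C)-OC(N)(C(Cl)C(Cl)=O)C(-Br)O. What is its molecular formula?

C8H9BrCl2N2O3

Heavy atoms from the SMILES: 1 Br, 8 C, 2 Cl, 2 N, 3 O.
Implicit hydrogens by atom environment:
  4 × C: 1 H each → 4
  3 × C: no H
  2 × Cl: no H
  2 × O: no H
  1 × Br: no H
  1 × C: 2 H
  1 × N: 2 H
  1 × N: no H
  1 × O: 1 H
  Total hydrogens = 9.
Molecular formula: C8H9BrCl2N2O3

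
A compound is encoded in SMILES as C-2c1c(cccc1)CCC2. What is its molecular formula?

C10H12

Heavy atoms from the SMILES: 10 C.
Implicit hydrogens by atom environment:
  4 × C: 2 H each → 8
  4 × C (aromatic): 1 H each → 4
  2 × C (aromatic): no H
  Total hydrogens = 12.
Molecular formula: C10H12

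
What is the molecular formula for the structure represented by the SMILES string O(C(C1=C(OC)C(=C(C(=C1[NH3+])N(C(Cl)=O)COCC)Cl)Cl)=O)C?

Heavy atoms from the SMILES: 13 C, 3 Cl, 2 N, 5 O.
Implicit hydrogens by atom environment:
  6 × C (aromatic): no H
  5 × O: no H
  3 × C: 3 H each → 9
  3 × Cl: no H
  2 × C: 2 H each → 4
  2 × C: no H
  1 × N (charge +1): 3 H
  1 × N: no H
  Total hydrogens = 16.
Net charge +1.
Molecular formula: C13H16Cl3N2O5+

C13H16Cl3N2O5+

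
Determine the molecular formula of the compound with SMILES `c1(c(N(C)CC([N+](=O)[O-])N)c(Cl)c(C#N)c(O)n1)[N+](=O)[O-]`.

C9H9ClN6O5

Heavy atoms from the SMILES: 9 C, 1 Cl, 6 N, 5 O.
Implicit hydrogens by atom environment:
  5 × C (aromatic): no H
  2 × N: no H
  2 × N (charge +1): no H
  2 × O: no H
  2 × O (charge -1): no H
  1 × C: 3 H
  1 × C: 2 H
  1 × C: 1 H
  1 × C: no H
  1 × Cl: no H
  1 × N: 2 H
  1 × N (aromatic): no H
  1 × O: 1 H
  Total hydrogens = 9.
Molecular formula: C9H9ClN6O5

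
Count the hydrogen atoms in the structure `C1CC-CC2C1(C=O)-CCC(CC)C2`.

22

Hydrogens are implicit in SMILES; fill each atom to its normal valence:
  8 × C: 2 H each → 16
  3 × C: 1 H each → 3
  1 × C: 3 H
  1 × C: no H
  1 × O: no H
  Total hydrogens = 22.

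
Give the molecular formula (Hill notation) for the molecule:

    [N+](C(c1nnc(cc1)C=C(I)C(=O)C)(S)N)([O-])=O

C9H9IN4O3S

Heavy atoms from the SMILES: 9 C, 1 I, 4 N, 3 O, 1 S.
Implicit hydrogens by atom environment:
  3 × C: no H
  2 × C (aromatic): 1 H each → 2
  2 × C (aromatic): no H
  2 × N (aromatic): no H
  2 × O: no H
  1 × C: 3 H
  1 × C: 1 H
  1 × I: no H
  1 × N: 2 H
  1 × N (charge +1): no H
  1 × O (charge -1): no H
  1 × S: 1 H
  Total hydrogens = 9.
Molecular formula: C9H9IN4O3S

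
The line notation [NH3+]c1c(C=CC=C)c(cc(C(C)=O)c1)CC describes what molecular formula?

C14H18NO+

Heavy atoms from the SMILES: 14 C, 1 N, 1 O.
Implicit hydrogens by atom environment:
  4 × C (aromatic): no H
  3 × C: 1 H each → 3
  2 × C: 3 H each → 6
  2 × C: 2 H each → 4
  2 × C (aromatic): 1 H each → 2
  1 × C: no H
  1 × N (charge +1): 3 H
  1 × O: no H
  Total hydrogens = 18.
Net charge +1.
Molecular formula: C14H18NO+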